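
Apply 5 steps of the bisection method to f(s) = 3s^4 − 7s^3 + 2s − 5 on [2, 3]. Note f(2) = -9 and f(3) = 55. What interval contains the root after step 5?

m = 2.5, f(m) = 7.8125 (+); new bracket [2, 2.5]
m = 2.25, f(m) = -3.347656 (−); new bracket [2.25, 2.5]
m = 2.375, f(m) = 1.424561 (+); new bracket [2.25, 2.375]
m = 2.3125, f(m) = -1.1479 (−); new bracket [2.3125, 2.375]
m = 2.34375, f(m) = 0.0898 (+); new bracket [2.3125, 2.34375]

[2.3125, 2.34375]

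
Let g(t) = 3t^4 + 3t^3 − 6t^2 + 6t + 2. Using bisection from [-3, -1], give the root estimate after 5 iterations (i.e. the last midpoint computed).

midpoint -2: g = -10 < 0 → [-3, -2]
midpoint -2.5: g = 19.8125 > 0 → [-2.5, -2]
midpoint -2.25: g = 0.839844 > 0 → [-2.25, -2]
midpoint -2.125: g = -5.4583 < 0 → [-2.25, -2.125]
midpoint -2.1875: g = -2.5454 < 0 → [-2.25, -2.1875]

-2.1875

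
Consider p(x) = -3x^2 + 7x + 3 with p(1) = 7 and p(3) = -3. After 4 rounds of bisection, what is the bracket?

p(2) = 5 > 0, so the root lies in [2, 3]
p(2.5) = 1.75 > 0, so the root lies in [2.5, 3]
p(2.75) = -0.4375 < 0, so the root lies in [2.5, 2.75]
p(2.625) = 0.7031 > 0, so the root lies in [2.625, 2.75]

[2.625, 2.75]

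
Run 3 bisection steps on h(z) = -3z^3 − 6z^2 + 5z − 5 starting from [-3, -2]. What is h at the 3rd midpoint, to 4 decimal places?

2.3223

midpoint -2.5: h = -8.125 < 0 → [-3, -2.5]
midpoint -2.75: h = -1.734375 < 0 → [-3, -2.75]
midpoint -2.875: h = 2.322266 > 0 → [-2.875, -2.75]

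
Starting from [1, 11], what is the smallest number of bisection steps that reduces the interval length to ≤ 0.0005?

Width after n steps is 10/2^n. Need 2^n ≥ 10/0.0005 = 20000.
2^14 = 16384 < 20000 ≤ 2^15 = 32768, so n = 15.

15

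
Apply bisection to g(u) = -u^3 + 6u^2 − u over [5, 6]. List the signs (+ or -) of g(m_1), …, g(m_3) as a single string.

m = 5.5, g(m) = 9.625 (+); new bracket [5.5, 6]
m = 5.75, g(m) = 2.515625 (+); new bracket [5.75, 6]
m = 5.875, g(m) = -1.560547 (−); new bracket [5.75, 5.875]

++-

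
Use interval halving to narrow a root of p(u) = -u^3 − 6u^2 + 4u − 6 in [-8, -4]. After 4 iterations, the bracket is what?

[-6.75, -6.5]

m = -6, p(m) = -30 (−); new bracket [-8, -6]
m = -7, p(m) = 15 (+); new bracket [-7, -6]
m = -6.5, p(m) = -10.875 (−); new bracket [-7, -6.5]
m = -6.75, p(m) = 1.1719 (+); new bracket [-6.75, -6.5]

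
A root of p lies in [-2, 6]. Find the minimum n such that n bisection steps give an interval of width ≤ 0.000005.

Width after n steps is 8/2^n. Need 2^n ≥ 8/0.000005 = 1600000.
2^20 = 1048576 < 1600000 ≤ 2^21 = 2097152, so n = 21.

21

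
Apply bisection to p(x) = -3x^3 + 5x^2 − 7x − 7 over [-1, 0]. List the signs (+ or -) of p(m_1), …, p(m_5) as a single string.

m = -0.5, p(m) = -1.875 (−); new bracket [-1, -0.5]
m = -0.75, p(m) = 2.328125 (+); new bracket [-0.75, -0.5]
m = -0.625, p(m) = 0.060547 (+); new bracket [-0.625, -0.5]
m = -0.5625, p(m) = -0.9465 (−); new bracket [-0.625, -0.5625]
m = -0.59375, p(m) = -0.4531 (−); new bracket [-0.625, -0.59375]

-++--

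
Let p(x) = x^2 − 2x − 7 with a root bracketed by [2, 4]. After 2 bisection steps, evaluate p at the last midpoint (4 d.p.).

p(3) = -4 < 0, so the root lies in [3, 4]
p(3.5) = -1.75 < 0, so the root lies in [3.5, 4]

-1.7500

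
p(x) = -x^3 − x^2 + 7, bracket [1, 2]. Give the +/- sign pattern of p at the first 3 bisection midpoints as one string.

+-+

m = 1.5, p(m) = 1.375 (+); new bracket [1.5, 2]
m = 1.75, p(m) = -1.421875 (−); new bracket [1.5, 1.75]
m = 1.625, p(m) = 0.068359 (+); new bracket [1.625, 1.75]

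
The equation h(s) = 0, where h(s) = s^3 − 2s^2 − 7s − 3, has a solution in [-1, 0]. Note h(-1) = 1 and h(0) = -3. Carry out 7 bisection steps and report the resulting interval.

[-0.53125, -0.5234375]

midpoint -0.5: h = -0.125 < 0 → [-1, -0.5]
midpoint -0.75: h = 0.703125 > 0 → [-0.75, -0.5]
midpoint -0.625: h = 0.349609 > 0 → [-0.625, -0.5]
midpoint -0.5625: h = 0.1267 > 0 → [-0.5625, -0.5]
midpoint -0.53125: h = 0.0044 > 0 → [-0.53125, -0.5]
midpoint -0.515625: h = -0.0595 < 0 → [-0.53125, -0.515625]
midpoint -0.5234375: h = -0.0273 < 0 → [-0.53125, -0.5234375]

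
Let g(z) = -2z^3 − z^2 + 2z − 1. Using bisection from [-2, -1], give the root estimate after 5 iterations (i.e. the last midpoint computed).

midpoint -1.5: g = 0.5 > 0 → [-1.5, -1]
midpoint -1.25: g = -1.15625 < 0 → [-1.5, -1.25]
midpoint -1.375: g = -0.441406 < 0 → [-1.5, -1.375]
midpoint -1.4375: g = -0.0005 < 0 → [-1.5, -1.4375]
midpoint -1.46875: g = 0.2421 > 0 → [-1.46875, -1.4375]

-1.46875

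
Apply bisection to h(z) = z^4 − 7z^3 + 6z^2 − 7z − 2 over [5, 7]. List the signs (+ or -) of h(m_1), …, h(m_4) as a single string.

-++-

m = 6, h(m) = -44 (−); new bracket [6, 7]
m = 6.5, h(m) = 68.6875 (+); new bracket [6, 6.5]
m = 6.25, h(m) = 5.519531 (+); new bracket [6, 6.25]
m = 6.125, h(m) = -20.8416 (−); new bracket [6.125, 6.25]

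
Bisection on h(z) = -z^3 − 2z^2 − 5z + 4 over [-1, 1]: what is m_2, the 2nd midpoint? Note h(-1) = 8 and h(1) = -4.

m = 0, h(m) = 4 (+); new bracket [0, 1]
m = 0.5, h(m) = 0.875 (+); new bracket [0.5, 1]

0.5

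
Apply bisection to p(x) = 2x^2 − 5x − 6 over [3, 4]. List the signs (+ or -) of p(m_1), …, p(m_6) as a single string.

p(3.5) = 1 > 0, so the root lies in [3, 3.5]
p(3.25) = -1.125 < 0, so the root lies in [3.25, 3.5]
p(3.375) = -0.09375 < 0, so the root lies in [3.375, 3.5]
p(3.4375) = 0.4453 > 0, so the root lies in [3.375, 3.4375]
p(3.40625) = 0.1738 > 0, so the root lies in [3.375, 3.40625]
p(3.390625) = 0.0396 > 0, so the root lies in [3.375, 3.390625]

+--+++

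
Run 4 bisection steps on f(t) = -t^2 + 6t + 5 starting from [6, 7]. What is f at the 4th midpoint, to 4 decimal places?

midpoint 6.5: f = 1.75 > 0 → [6.5, 7]
midpoint 6.75: f = -0.0625 < 0 → [6.5, 6.75]
midpoint 6.625: f = 0.859375 > 0 → [6.625, 6.75]
midpoint 6.6875: f = 0.4023 > 0 → [6.6875, 6.75]

0.4023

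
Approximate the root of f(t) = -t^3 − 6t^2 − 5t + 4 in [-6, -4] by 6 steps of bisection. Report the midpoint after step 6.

midpoint -5: f = 4 > 0 → [-5, -4]
midpoint -4.5: f = -3.875 < 0 → [-5, -4.5]
midpoint -4.75: f = -0.453125 < 0 → [-5, -4.75]
midpoint -4.875: f = 1.6387 > 0 → [-4.875, -4.75]
midpoint -4.8125: f = 0.5598 > 0 → [-4.8125, -4.75]
midpoint -4.78125: f = 0.0452 > 0 → [-4.78125, -4.75]

-4.78125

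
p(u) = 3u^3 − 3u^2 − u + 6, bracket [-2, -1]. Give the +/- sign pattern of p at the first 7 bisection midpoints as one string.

p(-1.5) = -9.375 < 0, so the root lies in [-1.5, -1]
p(-1.25) = -3.296875 < 0, so the root lies in [-1.25, -1]
p(-1.125) = -0.943359 < 0, so the root lies in [-1.125, -1]
p(-1.0625) = 0.0774 > 0, so the root lies in [-1.125, -1.0625]
p(-1.09375) = -0.4204 < 0, so the root lies in [-1.09375, -1.0625]
p(-1.078125) = -0.1684 < 0, so the root lies in [-1.078125, -1.0625]
p(-1.0703125) = -0.0447 < 0, so the root lies in [-1.0703125, -1.0625]

---+---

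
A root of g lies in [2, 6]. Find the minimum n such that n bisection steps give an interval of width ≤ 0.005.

Width after n steps is 4/2^n. Need 2^n ≥ 4/0.005 = 800.
2^9 = 512 < 800 ≤ 2^10 = 1024, so n = 10.

10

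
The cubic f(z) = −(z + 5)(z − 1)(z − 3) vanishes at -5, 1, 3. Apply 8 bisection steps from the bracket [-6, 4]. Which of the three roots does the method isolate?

-5

f(-1) = -32 < 0, so the root lies in [-6, -1]
f(-3.5) = -43.875 < 0, so the root lies in [-6, -3.5]
f(-4.75) = -11.140625 < 0, so the root lies in [-6, -4.75]
f(-5.375) = 20.0215 > 0, so the root lies in [-5.375, -4.75]
f(-5.0625) = 3.0549 > 0, so the root lies in [-5.0625, -4.75]
f(-4.90625) = -4.3778 < 0, so the root lies in [-5.0625, -4.90625]
f(-4.984375) = -0.7466 < 0, so the root lies in [-5.0625, -4.984375]
f(-5.0234375) = 1.1327 > 0, so the root lies in [-5.0234375, -4.984375]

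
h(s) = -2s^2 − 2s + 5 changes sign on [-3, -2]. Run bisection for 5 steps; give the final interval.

midpoint -2.5: h = -2.5 < 0 → [-2.5, -2]
midpoint -2.25: h = -0.625 < 0 → [-2.25, -2]
midpoint -2.125: h = 0.21875 > 0 → [-2.25, -2.125]
midpoint -2.1875: h = -0.1953 < 0 → [-2.1875, -2.125]
midpoint -2.15625: h = 0.0137 > 0 → [-2.1875, -2.15625]

[-2.1875, -2.15625]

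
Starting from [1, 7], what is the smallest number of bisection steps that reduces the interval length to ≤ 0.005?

Width after n steps is 6/2^n. Need 2^n ≥ 6/0.005 = 1200.
2^10 = 1024 < 1200 ≤ 2^11 = 2048, so n = 11.

11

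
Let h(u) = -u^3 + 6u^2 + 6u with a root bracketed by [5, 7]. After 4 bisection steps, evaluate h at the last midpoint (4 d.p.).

-0.1074

midpoint 6: h = 36 > 0 → [6, 7]
midpoint 6.5: h = 17.875 > 0 → [6.5, 7]
midpoint 6.75: h = 6.328125 > 0 → [6.75, 7]
midpoint 6.875: h = -0.1074 < 0 → [6.75, 6.875]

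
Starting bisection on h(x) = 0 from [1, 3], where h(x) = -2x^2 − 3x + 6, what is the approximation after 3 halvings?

x = 2 gives h = -8, negative; keep [1, 2]
x = 1.5 gives h = -3, negative; keep [1, 1.5]
x = 1.25 gives h = -0.875, negative; keep [1, 1.25]

1.25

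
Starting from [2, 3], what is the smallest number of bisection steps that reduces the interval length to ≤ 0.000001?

20

Width after n steps is 1/2^n. Need 2^n ≥ 1/0.000001 = 1000000.
2^19 = 524288 < 1000000 ≤ 2^20 = 1048576, so n = 20.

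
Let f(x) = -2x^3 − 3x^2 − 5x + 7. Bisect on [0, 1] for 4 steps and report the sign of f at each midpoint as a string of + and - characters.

++--

midpoint 0.5: f = 3.5 > 0 → [0.5, 1]
midpoint 0.75: f = 0.71875 > 0 → [0.75, 1]
midpoint 0.875: f = -1.011719 < 0 → [0.75, 0.875]
midpoint 0.8125: f = -0.1157 < 0 → [0.75, 0.8125]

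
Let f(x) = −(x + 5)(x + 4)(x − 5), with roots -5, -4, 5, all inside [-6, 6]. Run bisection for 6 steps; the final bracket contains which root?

x = 0 gives f = 100, positive; keep [0, 6]
x = 3 gives f = 112, positive; keep [3, 6]
x = 4.5 gives f = 40.375, positive; keep [4.5, 6]
x = 5.25 gives f = -23.7031, negative; keep [4.5, 5.25]
x = 4.875 gives f = 10.9551, positive; keep [4.875, 5.25]
x = 5.0625 gives f = -5.6995, negative; keep [4.875, 5.0625]

5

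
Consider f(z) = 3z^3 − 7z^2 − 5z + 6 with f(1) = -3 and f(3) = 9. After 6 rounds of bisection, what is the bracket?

z = 2 gives f = -8, negative; keep [2, 3]
z = 2.5 gives f = -3.375, negative; keep [2.5, 3]
z = 2.75 gives f = 1.703125, positive; keep [2.5, 2.75]
z = 2.625 gives f = -1.0957, negative; keep [2.625, 2.75]
z = 2.6875 gives f = 0.2366, positive; keep [2.625, 2.6875]
z = 2.65625 gives f = -0.4461, negative; keep [2.65625, 2.6875]

[2.65625, 2.6875]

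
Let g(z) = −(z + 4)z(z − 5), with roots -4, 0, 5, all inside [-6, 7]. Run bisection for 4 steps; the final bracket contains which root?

5

m = 0.5, g(m) = 10.125 (+); new bracket [0.5, 7]
m = 3.75, g(m) = 36.328125 (+); new bracket [3.75, 7]
m = 5.375, g(m) = -18.896484 (−); new bracket [3.75, 5.375]
m = 4.5625, g(m) = 17.0916 (+); new bracket [4.5625, 5.375]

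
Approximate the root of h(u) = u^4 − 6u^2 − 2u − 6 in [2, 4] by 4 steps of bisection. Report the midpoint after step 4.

2.625

u = 3 gives h = 15, positive; keep [2, 3]
u = 2.5 gives h = -9.4375, negative; keep [2.5, 3]
u = 2.75 gives h = 0.316406, positive; keep [2.5, 2.75]
u = 2.625 gives h = -5.113, negative; keep [2.625, 2.75]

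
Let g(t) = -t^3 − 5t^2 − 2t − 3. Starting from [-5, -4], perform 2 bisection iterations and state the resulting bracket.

[-4.75, -4.5]

m = -4.5, g(m) = -4.125 (−); new bracket [-5, -4.5]
m = -4.75, g(m) = 0.859375 (+); new bracket [-4.75, -4.5]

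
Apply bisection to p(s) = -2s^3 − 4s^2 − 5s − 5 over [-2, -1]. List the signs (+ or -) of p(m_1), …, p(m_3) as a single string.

+--

midpoint -1.5: p = 0.25 > 0 → [-1.5, -1]
midpoint -1.25: p = -1.09375 < 0 → [-1.5, -1.25]
midpoint -1.375: p = -0.488281 < 0 → [-1.5, -1.375]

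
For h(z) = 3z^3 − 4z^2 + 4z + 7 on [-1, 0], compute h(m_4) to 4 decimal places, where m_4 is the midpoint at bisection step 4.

-0.4998

z = -0.5 gives h = 3.625, positive; keep [-1, -0.5]
z = -0.75 gives h = 0.484375, positive; keep [-1, -0.75]
z = -0.875 gives h = -1.572266, negative; keep [-0.875, -0.75]
z = -0.8125 gives h = -0.4998, negative; keep [-0.8125, -0.75]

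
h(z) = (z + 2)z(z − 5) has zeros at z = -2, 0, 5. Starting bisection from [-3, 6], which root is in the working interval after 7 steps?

5

h(1.5) = -18.375 < 0, so the root lies in [1.5, 6]
h(3.75) = -26.953125 < 0, so the root lies in [3.75, 6]
h(4.875) = -4.189453 < 0, so the root lies in [4.875, 6]
h(5.4375) = 17.6931 > 0, so the root lies in [4.875, 5.4375]
h(5.15625) = 5.7655 > 0, so the root lies in [4.875, 5.15625]
h(5.015625) = 0.5498 > 0, so the root lies in [4.875, 5.015625]
h(4.9453125) = -1.8783 < 0, so the root lies in [4.9453125, 5.015625]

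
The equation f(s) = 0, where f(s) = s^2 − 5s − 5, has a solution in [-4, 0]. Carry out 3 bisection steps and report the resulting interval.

[-1, -0.5]

m = -2, f(m) = 9 (+); new bracket [-2, 0]
m = -1, f(m) = 1 (+); new bracket [-1, 0]
m = -0.5, f(m) = -2.25 (−); new bracket [-1, -0.5]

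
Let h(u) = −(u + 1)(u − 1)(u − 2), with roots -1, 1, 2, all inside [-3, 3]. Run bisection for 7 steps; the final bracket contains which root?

h(0) = -2 < 0, so the root lies in [-3, 0]
h(-1.5) = 4.375 > 0, so the root lies in [-1.5, 0]
h(-0.75) = -1.203125 < 0, so the root lies in [-1.5, -0.75]
h(-1.125) = 0.8301 > 0, so the root lies in [-1.125, -0.75]
h(-0.9375) = -0.3557 < 0, so the root lies in [-1.125, -0.9375]
h(-1.03125) = 0.1924 > 0, so the root lies in [-1.03125, -0.9375]
h(-0.984375) = -0.0925 < 0, so the root lies in [-1.03125, -0.984375]

-1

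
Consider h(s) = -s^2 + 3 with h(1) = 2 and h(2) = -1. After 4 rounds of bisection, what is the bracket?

[1.6875, 1.75]

h(1.5) = 0.75 > 0, so the root lies in [1.5, 2]
h(1.75) = -0.0625 < 0, so the root lies in [1.5, 1.75]
h(1.625) = 0.359375 > 0, so the root lies in [1.625, 1.75]
h(1.6875) = 0.1523 > 0, so the root lies in [1.6875, 1.75]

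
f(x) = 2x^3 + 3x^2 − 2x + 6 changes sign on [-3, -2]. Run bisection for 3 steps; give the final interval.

midpoint -2.5: f = -1.5 < 0 → [-2.5, -2]
midpoint -2.25: f = 2.90625 > 0 → [-2.5, -2.25]
midpoint -2.375: f = 0.878906 > 0 → [-2.5, -2.375]

[-2.5, -2.375]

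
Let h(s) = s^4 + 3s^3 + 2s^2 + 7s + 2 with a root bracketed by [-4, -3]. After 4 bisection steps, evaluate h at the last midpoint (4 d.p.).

1.1155

h(-3.5) = 23.4375 > 0, so the root lies in [-3.5, -3]
h(-3.25) = 8.957031 > 0, so the root lies in [-3.25, -3]
h(-3.125) = 3.470947 > 0, so the root lies in [-3.125, -3]
h(-3.0625) = 1.1155 > 0, so the root lies in [-3.0625, -3]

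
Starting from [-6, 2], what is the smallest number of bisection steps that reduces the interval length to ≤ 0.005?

11

Width after n steps is 8/2^n. Need 2^n ≥ 8/0.005 = 1600.
2^10 = 1024 < 1600 ≤ 2^11 = 2048, so n = 11.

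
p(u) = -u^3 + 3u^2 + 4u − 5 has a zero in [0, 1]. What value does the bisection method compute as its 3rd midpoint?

u = 0.5 gives p = -2.375, negative; keep [0.5, 1]
u = 0.75 gives p = -0.734375, negative; keep [0.75, 1]
u = 0.875 gives p = 0.126953, positive; keep [0.75, 0.875]

0.875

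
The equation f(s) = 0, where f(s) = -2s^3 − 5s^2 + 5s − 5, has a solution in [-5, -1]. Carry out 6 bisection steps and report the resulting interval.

[-3.5, -3.4375]

midpoint -3: f = -11 < 0 → [-5, -3]
midpoint -4: f = 23 > 0 → [-4, -3]
midpoint -3.5: f = 2 > 0 → [-3.5, -3]
midpoint -3.25: f = -5.4062 < 0 → [-3.5, -3.25]
midpoint -3.375: f = -1.9414 < 0 → [-3.5, -3.375]
midpoint -3.4375: f = -0.0317 < 0 → [-3.5, -3.4375]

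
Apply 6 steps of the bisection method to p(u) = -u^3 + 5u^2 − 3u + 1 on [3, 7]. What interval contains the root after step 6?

[4.3125, 4.375]

p(5) = -14 < 0, so the root lies in [3, 5]
p(4) = 5 > 0, so the root lies in [4, 5]
p(4.5) = -2.375 < 0, so the root lies in [4, 4.5]
p(4.25) = 1.7969 > 0, so the root lies in [4.25, 4.5]
p(4.375) = -0.1621 < 0, so the root lies in [4.25, 4.375]
p(4.3125) = 0.8484 > 0, so the root lies in [4.3125, 4.375]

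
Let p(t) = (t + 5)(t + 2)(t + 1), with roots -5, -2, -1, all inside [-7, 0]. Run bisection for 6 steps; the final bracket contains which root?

p(-3.5) = 5.625 > 0, so the root lies in [-7, -3.5]
p(-5.25) = -3.453125 < 0, so the root lies in [-5.25, -3.5]
p(-4.375) = 5.009766 > 0, so the root lies in [-5.25, -4.375]
p(-4.8125) = 2.0105 > 0, so the root lies in [-5.25, -4.8125]
p(-5.03125) = -0.3819 < 0, so the root lies in [-5.03125, -4.8125]
p(-4.921875) = 0.8953 > 0, so the root lies in [-5.03125, -4.921875]

-5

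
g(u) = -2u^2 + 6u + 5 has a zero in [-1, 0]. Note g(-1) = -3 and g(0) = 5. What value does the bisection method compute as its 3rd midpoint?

m = -0.5, g(m) = 1.5 (+); new bracket [-1, -0.5]
m = -0.75, g(m) = -0.625 (−); new bracket [-0.75, -0.5]
m = -0.625, g(m) = 0.46875 (+); new bracket [-0.75, -0.625]

-0.625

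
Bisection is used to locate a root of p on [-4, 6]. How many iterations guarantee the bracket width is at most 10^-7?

27

Width after n steps is 10/2^n. Need 2^n ≥ 10/10^-7 = 100000000.
2^26 = 67108864 < 100000000 ≤ 2^27 = 134217728, so n = 27.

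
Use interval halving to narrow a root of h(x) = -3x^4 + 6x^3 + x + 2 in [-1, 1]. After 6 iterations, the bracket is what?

[-0.59375, -0.5625]

x = 0 gives h = 2, positive; keep [-1, 0]
x = -0.5 gives h = 0.5625, positive; keep [-1, -0.5]
x = -0.75 gives h = -2.230469, negative; keep [-0.75, -0.5]
x = -0.625 gives h = -0.5476, negative; keep [-0.625, -0.5]
x = -0.5625 gives h = 0.0693, positive; keep [-0.625, -0.5625]
x = -0.59375 gives h = -0.2225, negative; keep [-0.59375, -0.5625]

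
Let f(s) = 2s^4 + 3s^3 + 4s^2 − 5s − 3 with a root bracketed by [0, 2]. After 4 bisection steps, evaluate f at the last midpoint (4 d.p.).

-1.1304

midpoint 1: f = 1 > 0 → [0, 1]
midpoint 0.5: f = -4 < 0 → [0.5, 1]
midpoint 0.75: f = -2.601562 < 0 → [0.75, 1]
midpoint 0.875: f = -1.1304 < 0 → [0.875, 1]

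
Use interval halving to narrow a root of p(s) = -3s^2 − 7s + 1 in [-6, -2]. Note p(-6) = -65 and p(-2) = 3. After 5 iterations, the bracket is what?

p(-4) = -19 < 0, so the root lies in [-4, -2]
p(-3) = -5 < 0, so the root lies in [-3, -2]
p(-2.5) = -0.25 < 0, so the root lies in [-2.5, -2]
p(-2.25) = 1.5625 > 0, so the root lies in [-2.5, -2.25]
p(-2.375) = 0.7031 > 0, so the root lies in [-2.5, -2.375]

[-2.5, -2.375]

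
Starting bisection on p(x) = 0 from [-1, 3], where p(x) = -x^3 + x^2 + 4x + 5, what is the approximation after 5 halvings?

2.875

midpoint 1: p = 9 > 0 → [1, 3]
midpoint 2: p = 9 > 0 → [2, 3]
midpoint 2.5: p = 5.625 > 0 → [2.5, 3]
midpoint 2.75: p = 2.7656 > 0 → [2.75, 3]
midpoint 2.875: p = 1.002 > 0 → [2.875, 3]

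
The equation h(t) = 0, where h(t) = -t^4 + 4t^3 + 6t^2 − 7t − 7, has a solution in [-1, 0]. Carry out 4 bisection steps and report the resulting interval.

[-0.8125, -0.75]

midpoint -0.5: h = -2.5625 < 0 → [-1, -0.5]
midpoint -0.75: h = -0.378906 < 0 → [-1, -0.75]
midpoint -0.875: h = 0.452881 > 0 → [-0.875, -0.75]
midpoint -0.8125: h = 0.0671 > 0 → [-0.8125, -0.75]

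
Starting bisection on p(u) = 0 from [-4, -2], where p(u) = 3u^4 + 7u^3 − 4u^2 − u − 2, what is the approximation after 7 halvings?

-2.796875

midpoint -3: p = 19 > 0 → [-3, -2]
midpoint -2.5: p = -16.6875 < 0 → [-3, -2.5]
midpoint -2.75: p = -3.503906 < 0 → [-3, -2.75]
midpoint -2.875: p = 6.4285 > 0 → [-2.875, -2.75]
midpoint -2.8125: p = 1.1524 > 0 → [-2.8125, -2.75]
midpoint -2.78125: p = -1.2508 < 0 → [-2.8125, -2.78125]
midpoint -2.796875: p = -0.0683 < 0 → [-2.8125, -2.796875]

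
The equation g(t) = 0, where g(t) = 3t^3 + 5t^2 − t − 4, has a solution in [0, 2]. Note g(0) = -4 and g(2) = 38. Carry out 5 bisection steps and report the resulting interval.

g(1) = 3 > 0, so the root lies in [0, 1]
g(0.5) = -2.875 < 0, so the root lies in [0.5, 1]
g(0.75) = -0.671875 < 0, so the root lies in [0.75, 1]
g(0.875) = 0.9629 > 0, so the root lies in [0.75, 0.875]
g(0.8125) = 0.0974 > 0, so the root lies in [0.75, 0.8125]

[0.75, 0.8125]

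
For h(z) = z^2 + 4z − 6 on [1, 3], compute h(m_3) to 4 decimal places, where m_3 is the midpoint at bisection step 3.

0.5625

m = 2, h(m) = 6 (+); new bracket [1, 2]
m = 1.5, h(m) = 2.25 (+); new bracket [1, 1.5]
m = 1.25, h(m) = 0.5625 (+); new bracket [1, 1.25]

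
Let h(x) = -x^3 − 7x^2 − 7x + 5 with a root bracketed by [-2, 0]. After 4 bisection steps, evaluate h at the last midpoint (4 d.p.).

midpoint -1: h = 6 > 0 → [-2, -1]
midpoint -1.5: h = 3.125 > 0 → [-2, -1.5]
midpoint -1.75: h = 1.171875 > 0 → [-2, -1.75]
midpoint -1.875: h = 0.1074 > 0 → [-2, -1.875]

0.1074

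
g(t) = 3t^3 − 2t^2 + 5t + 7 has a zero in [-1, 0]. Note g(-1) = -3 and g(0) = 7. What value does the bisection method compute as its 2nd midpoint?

-0.75

m = -0.5, g(m) = 3.625 (+); new bracket [-1, -0.5]
m = -0.75, g(m) = 0.859375 (+); new bracket [-1, -0.75]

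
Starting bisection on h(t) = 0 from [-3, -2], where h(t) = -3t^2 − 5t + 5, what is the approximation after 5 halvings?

midpoint -2.5: h = -1.25 < 0 → [-2.5, -2]
midpoint -2.25: h = 1.0625 > 0 → [-2.5, -2.25]
midpoint -2.375: h = -0.046875 < 0 → [-2.375, -2.25]
midpoint -2.3125: h = 0.5195 > 0 → [-2.375, -2.3125]
midpoint -2.34375: h = 0.2393 > 0 → [-2.375, -2.34375]

-2.34375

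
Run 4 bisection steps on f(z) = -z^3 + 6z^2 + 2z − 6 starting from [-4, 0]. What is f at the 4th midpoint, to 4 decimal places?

2.8281

z = -2 gives f = 22, positive; keep [-2, 0]
z = -1 gives f = -1, negative; keep [-2, -1]
z = -1.5 gives f = 7.875, positive; keep [-1.5, -1]
z = -1.25 gives f = 2.8281, positive; keep [-1.25, -1]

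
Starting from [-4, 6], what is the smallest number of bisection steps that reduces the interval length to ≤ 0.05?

Width after n steps is 10/2^n. Need 2^n ≥ 10/0.05 = 200.
2^7 = 128 < 200 ≤ 2^8 = 256, so n = 8.

8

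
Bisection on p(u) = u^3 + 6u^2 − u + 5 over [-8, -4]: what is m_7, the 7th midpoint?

midpoint -6: p = 11 > 0 → [-8, -6]
midpoint -7: p = -37 < 0 → [-7, -6]
midpoint -6.5: p = -9.625 < 0 → [-6.5, -6]
midpoint -6.25: p = 1.4844 > 0 → [-6.5, -6.25]
midpoint -6.375: p = -3.8652 < 0 → [-6.375, -6.25]
midpoint -6.3125: p = -1.1399 < 0 → [-6.3125, -6.25]
midpoint -6.28125: p = 0.1848 > 0 → [-6.3125, -6.28125]

-6.28125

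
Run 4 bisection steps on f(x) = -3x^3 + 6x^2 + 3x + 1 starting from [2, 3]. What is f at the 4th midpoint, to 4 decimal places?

0.5144

m = 2.5, f(m) = -0.875 (−); new bracket [2, 2.5]
m = 2.25, f(m) = 3.953125 (+); new bracket [2.25, 2.5]
m = 2.375, f(m) = 1.779297 (+); new bracket [2.375, 2.5]
m = 2.4375, f(m) = 0.5144 (+); new bracket [2.4375, 2.5]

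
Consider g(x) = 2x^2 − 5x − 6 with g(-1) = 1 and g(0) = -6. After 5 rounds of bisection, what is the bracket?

[-0.90625, -0.875]

x = -0.5 gives g = -3, negative; keep [-1, -0.5]
x = -0.75 gives g = -1.125, negative; keep [-1, -0.75]
x = -0.875 gives g = -0.09375, negative; keep [-1, -0.875]
x = -0.9375 gives g = 0.4453, positive; keep [-0.9375, -0.875]
x = -0.90625 gives g = 0.1738, positive; keep [-0.90625, -0.875]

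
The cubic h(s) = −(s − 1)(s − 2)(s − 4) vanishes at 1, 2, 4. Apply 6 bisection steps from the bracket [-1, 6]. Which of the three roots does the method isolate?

4

s = 2.5 gives h = 1.125, positive; keep [2.5, 6]
s = 4.25 gives h = -1.828125, negative; keep [2.5, 4.25]
s = 3.375 gives h = 2.041016, positive; keep [3.375, 4.25]
s = 3.8125 gives h = 0.9558, positive; keep [3.8125, 4.25]
s = 4.03125 gives h = -0.1924, negative; keep [3.8125, 4.03125]
s = 3.921875 gives h = 0.4387, positive; keep [3.921875, 4.03125]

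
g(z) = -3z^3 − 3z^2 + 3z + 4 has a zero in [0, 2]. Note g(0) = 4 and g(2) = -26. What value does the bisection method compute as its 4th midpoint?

1.125

g(1) = 1 > 0, so the root lies in [1, 2]
g(1.5) = -8.375 < 0, so the root lies in [1, 1.5]
g(1.25) = -2.796875 < 0, so the root lies in [1, 1.25]
g(1.125) = -0.6934 < 0, so the root lies in [1, 1.125]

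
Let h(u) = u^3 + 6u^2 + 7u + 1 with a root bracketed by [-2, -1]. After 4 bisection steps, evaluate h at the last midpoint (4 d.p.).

-0.1125

u = -1.5 gives h = 0.625, positive; keep [-1.5, -1]
u = -1.25 gives h = -0.328125, negative; keep [-1.5, -1.25]
u = -1.375 gives h = 0.119141, positive; keep [-1.375, -1.25]
u = -1.3125 gives h = -0.1125, negative; keep [-1.375, -1.3125]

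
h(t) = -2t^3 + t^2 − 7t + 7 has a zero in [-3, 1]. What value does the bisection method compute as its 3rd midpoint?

0.5

midpoint -1: h = 17 > 0 → [-1, 1]
midpoint 0: h = 7 > 0 → [0, 1]
midpoint 0.5: h = 3.5 > 0 → [0.5, 1]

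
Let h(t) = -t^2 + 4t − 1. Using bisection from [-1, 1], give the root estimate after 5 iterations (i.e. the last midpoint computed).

m = 0, h(m) = -1 (−); new bracket [0, 1]
m = 0.5, h(m) = 0.75 (+); new bracket [0, 0.5]
m = 0.25, h(m) = -0.0625 (−); new bracket [0.25, 0.5]
m = 0.375, h(m) = 0.3594 (+); new bracket [0.25, 0.375]
m = 0.3125, h(m) = 0.1523 (+); new bracket [0.25, 0.3125]

0.3125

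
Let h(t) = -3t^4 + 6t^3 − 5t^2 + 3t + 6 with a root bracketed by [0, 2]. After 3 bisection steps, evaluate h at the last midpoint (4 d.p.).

-0.0430

midpoint 1: h = 7 > 0 → [1, 2]
midpoint 1.5: h = 4.3125 > 0 → [1.5, 2]
midpoint 1.75: h = -0.042969 < 0 → [1.5, 1.75]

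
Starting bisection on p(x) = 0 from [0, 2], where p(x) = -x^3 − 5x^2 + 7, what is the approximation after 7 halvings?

x = 1 gives p = 1, positive; keep [1, 2]
x = 1.5 gives p = -7.625, negative; keep [1, 1.5]
x = 1.25 gives p = -2.765625, negative; keep [1, 1.25]
x = 1.125 gives p = -0.752, negative; keep [1, 1.125]
x = 1.0625 gives p = 0.156, positive; keep [1.0625, 1.125]
x = 1.09375 gives p = -0.2899, negative; keep [1.0625, 1.09375]
x = 1.078125 gives p = -0.0649, negative; keep [1.0625, 1.078125]

1.078125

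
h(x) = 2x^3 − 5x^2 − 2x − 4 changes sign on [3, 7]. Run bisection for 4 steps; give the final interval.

[3, 3.25]

m = 5, h(m) = 111 (+); new bracket [3, 5]
m = 4, h(m) = 36 (+); new bracket [3, 4]
m = 3.5, h(m) = 13.5 (+); new bracket [3, 3.5]
m = 3.25, h(m) = 5.3438 (+); new bracket [3, 3.25]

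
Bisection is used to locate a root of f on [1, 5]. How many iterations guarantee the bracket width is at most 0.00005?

Width after n steps is 4/2^n. Need 2^n ≥ 4/0.00005 = 80000.
2^16 = 65536 < 80000 ≤ 2^17 = 131072, so n = 17.

17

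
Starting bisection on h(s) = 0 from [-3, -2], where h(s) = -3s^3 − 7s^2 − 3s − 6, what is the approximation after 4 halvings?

h(-2.5) = 4.625 > 0, so the root lies in [-2.5, -2]
h(-2.25) = -0.515625 < 0, so the root lies in [-2.5, -2.25]
h(-2.375) = 1.830078 > 0, so the root lies in [-2.375, -2.25]
h(-2.3125) = 0.6033 > 0, so the root lies in [-2.3125, -2.25]

-2.3125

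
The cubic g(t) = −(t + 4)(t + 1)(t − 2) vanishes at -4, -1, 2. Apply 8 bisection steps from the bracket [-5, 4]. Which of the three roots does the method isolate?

midpoint -0.5: g = 4.375 > 0 → [-0.5, 4]
midpoint 1.75: g = 3.953125 > 0 → [1.75, 4]
midpoint 2.875: g = -23.310547 < 0 → [1.75, 2.875]
midpoint 2.3125: g = -6.5344 < 0 → [1.75, 2.3125]
midpoint 2.03125: g = -0.5713 < 0 → [1.75, 2.03125]
midpoint 1.890625: g = 1.8624 > 0 → [1.890625, 2.03125]
midpoint 1.9609375: g = 0.6895 > 0 → [1.9609375, 2.03125]
midpoint 1.99609375: g = 0.0702 > 0 → [1.99609375, 2.03125]

2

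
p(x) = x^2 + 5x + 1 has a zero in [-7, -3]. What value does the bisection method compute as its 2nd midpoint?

-4

p(-5) = 1 > 0, so the root lies in [-5, -3]
p(-4) = -3 < 0, so the root lies in [-5, -4]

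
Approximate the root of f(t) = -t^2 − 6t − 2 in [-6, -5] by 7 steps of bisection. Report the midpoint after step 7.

m = -5.5, f(m) = 0.75 (+); new bracket [-6, -5.5]
m = -5.75, f(m) = -0.5625 (−); new bracket [-5.75, -5.5]
m = -5.625, f(m) = 0.109375 (+); new bracket [-5.75, -5.625]
m = -5.6875, f(m) = -0.2227 (−); new bracket [-5.6875, -5.625]
m = -5.65625, f(m) = -0.0557 (−); new bracket [-5.65625, -5.625]
m = -5.640625, f(m) = 0.0271 (+); new bracket [-5.65625, -5.640625]
m = -5.6484375, f(m) = -0.0142 (−); new bracket [-5.6484375, -5.640625]

-5.6484375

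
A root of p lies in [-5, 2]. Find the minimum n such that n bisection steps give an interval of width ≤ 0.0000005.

24

Width after n steps is 7/2^n. Need 2^n ≥ 7/0.0000005 = 14000000.
2^23 = 8388608 < 14000000 ≤ 2^24 = 16777216, so n = 24.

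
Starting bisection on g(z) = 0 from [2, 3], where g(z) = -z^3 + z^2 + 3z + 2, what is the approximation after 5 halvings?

m = 2.5, g(m) = 0.125 (+); new bracket [2.5, 3]
m = 2.75, g(m) = -2.984375 (−); new bracket [2.5, 2.75]
m = 2.625, g(m) = -1.322266 (−); new bracket [2.5, 2.625]
m = 2.5625, g(m) = -0.5725 (−); new bracket [2.5, 2.5625]
m = 2.53125, g(m) = -0.2173 (−); new bracket [2.5, 2.53125]

2.53125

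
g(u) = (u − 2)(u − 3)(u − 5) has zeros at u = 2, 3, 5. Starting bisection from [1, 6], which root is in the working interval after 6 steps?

5

g(3.5) = -1.125 < 0, so the root lies in [3.5, 6]
g(4.75) = -1.203125 < 0, so the root lies in [4.75, 6]
g(5.375) = 3.005859 > 0, so the root lies in [4.75, 5.375]
g(5.0625) = 0.3948 > 0, so the root lies in [4.75, 5.0625]
g(4.90625) = -0.5194 < 0, so the root lies in [4.90625, 5.0625]
g(4.984375) = -0.0925 < 0, so the root lies in [4.984375, 5.0625]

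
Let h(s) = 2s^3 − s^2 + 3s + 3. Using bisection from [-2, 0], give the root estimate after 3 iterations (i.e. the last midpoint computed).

m = -1, h(m) = -3 (−); new bracket [-1, 0]
m = -0.5, h(m) = 1 (+); new bracket [-1, -0.5]
m = -0.75, h(m) = -0.65625 (−); new bracket [-0.75, -0.5]

-0.75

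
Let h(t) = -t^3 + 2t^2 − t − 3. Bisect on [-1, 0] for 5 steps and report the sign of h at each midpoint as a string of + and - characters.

m = -0.5, h(m) = -1.875 (−); new bracket [-1, -0.5]
m = -0.75, h(m) = -0.703125 (−); new bracket [-1, -0.75]
m = -0.875, h(m) = 0.076172 (+); new bracket [-0.875, -0.75]
m = -0.8125, h(m) = -0.3308 (−); new bracket [-0.875, -0.8125]
m = -0.84375, h(m) = -0.1317 (−); new bracket [-0.875, -0.84375]

--+--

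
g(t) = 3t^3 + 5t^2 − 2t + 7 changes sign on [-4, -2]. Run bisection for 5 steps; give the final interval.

[-2.375, -2.3125]

m = -3, g(m) = -23 (−); new bracket [-3, -2]
m = -2.5, g(m) = -3.625 (−); new bracket [-2.5, -2]
m = -2.25, g(m) = 2.640625 (+); new bracket [-2.5, -2.25]
m = -2.375, g(m) = -0.2363 (−); new bracket [-2.375, -2.25]
m = -2.3125, g(m) = 1.2639 (+); new bracket [-2.375, -2.3125]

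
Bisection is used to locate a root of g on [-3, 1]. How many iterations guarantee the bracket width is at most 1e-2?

9

Width after n steps is 4/2^n. Need 2^n ≥ 4/1e-2 = 400.
2^8 = 256 < 400 ≤ 2^9 = 512, so n = 9.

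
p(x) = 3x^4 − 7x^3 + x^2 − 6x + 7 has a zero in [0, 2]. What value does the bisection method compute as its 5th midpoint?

midpoint 1: p = -2 < 0 → [0, 1]
midpoint 0.5: p = 3.5625 > 0 → [0.5, 1]
midpoint 0.75: p = 1.058594 > 0 → [0.75, 1]
midpoint 0.875: p = -0.4153 < 0 → [0.75, 0.875]
midpoint 0.8125: p = 0.3379 > 0 → [0.8125, 0.875]

0.8125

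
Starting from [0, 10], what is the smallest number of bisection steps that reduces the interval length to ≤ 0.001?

14

Width after n steps is 10/2^n. Need 2^n ≥ 10/0.001 = 10000.
2^13 = 8192 < 10000 ≤ 2^14 = 16384, so n = 14.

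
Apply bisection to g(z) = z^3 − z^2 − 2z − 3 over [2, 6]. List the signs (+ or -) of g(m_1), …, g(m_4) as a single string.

+++-

midpoint 4: g = 37 > 0 → [2, 4]
midpoint 3: g = 9 > 0 → [2, 3]
midpoint 2.5: g = 1.375 > 0 → [2, 2.5]
midpoint 2.25: g = -1.1719 < 0 → [2.25, 2.5]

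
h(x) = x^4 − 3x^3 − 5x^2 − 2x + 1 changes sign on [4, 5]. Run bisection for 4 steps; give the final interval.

[4.25, 4.3125]

h(4.5) = 27.4375 > 0, so the root lies in [4, 4.5]
h(4.25) = -1.855469 < 0, so the root lies in [4.25, 4.5]
h(4.375) = 11.689697 > 0, so the root lies in [4.25, 4.375]
h(4.3125) = 4.6524 > 0, so the root lies in [4.25, 4.3125]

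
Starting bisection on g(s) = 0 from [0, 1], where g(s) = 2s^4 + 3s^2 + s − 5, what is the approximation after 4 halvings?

0.9375

m = 0.5, g(m) = -3.625 (−); new bracket [0.5, 1]
m = 0.75, g(m) = -1.929688 (−); new bracket [0.75, 1]
m = 0.875, g(m) = -0.655762 (−); new bracket [0.875, 1]
m = 0.9375, g(m) = 0.1192 (+); new bracket [0.875, 0.9375]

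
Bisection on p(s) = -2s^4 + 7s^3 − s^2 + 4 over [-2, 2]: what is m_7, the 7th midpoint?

-0.71875

s = 0 gives p = 4, positive; keep [-2, 0]
s = -1 gives p = -6, negative; keep [-1, 0]
s = -0.5 gives p = 2.75, positive; keep [-1, -0.5]
s = -0.75 gives p = -0.1484, negative; keep [-0.75, -0.5]
s = -0.625 gives p = 1.5952, positive; keep [-0.75, -0.625]
s = -0.6875 gives p = 0.8059, positive; keep [-0.75, -0.6875]
s = -0.71875 gives p = 0.3505, positive; keep [-0.75, -0.71875]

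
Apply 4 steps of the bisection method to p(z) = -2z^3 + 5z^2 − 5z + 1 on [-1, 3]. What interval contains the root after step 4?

[0.25, 0.5]

m = 1, p(m) = -1 (−); new bracket [-1, 1]
m = 0, p(m) = 1 (+); new bracket [0, 1]
m = 0.5, p(m) = -0.5 (−); new bracket [0, 0.5]
m = 0.25, p(m) = 0.0312 (+); new bracket [0.25, 0.5]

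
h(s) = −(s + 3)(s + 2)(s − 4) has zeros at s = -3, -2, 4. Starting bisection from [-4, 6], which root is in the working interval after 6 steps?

4

m = 1, h(m) = 36 (+); new bracket [1, 6]
m = 3.5, h(m) = 17.875 (+); new bracket [3.5, 6]
m = 4.75, h(m) = -39.234375 (−); new bracket [3.5, 4.75]
m = 4.125, h(m) = -5.4551 (−); new bracket [3.5, 4.125]
m = 3.8125, h(m) = 7.4246 (+); new bracket [3.8125, 4.125]
m = 3.96875, h(m) = 1.2998 (+); new bracket [3.96875, 4.125]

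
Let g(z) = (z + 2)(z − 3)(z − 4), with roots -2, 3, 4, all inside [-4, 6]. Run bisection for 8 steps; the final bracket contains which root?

-2

z = 1 gives g = 18, positive; keep [-4, 1]
z = -1.5 gives g = 12.375, positive; keep [-4, -1.5]
z = -2.75 gives g = -29.109375, negative; keep [-2.75, -1.5]
z = -2.125 gives g = -3.9238, negative; keep [-2.125, -1.5]
z = -1.8125 gives g = 5.2449, positive; keep [-2.125, -1.8125]
z = -1.96875 gives g = 0.9268, positive; keep [-2.125, -1.96875]
z = -2.046875 gives g = -1.4305, negative; keep [-2.046875, -1.96875]
z = -2.0078125 gives g = -0.235, negative; keep [-2.0078125, -1.96875]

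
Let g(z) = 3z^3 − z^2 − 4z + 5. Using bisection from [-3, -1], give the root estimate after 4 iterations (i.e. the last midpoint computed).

midpoint -2: g = -15 < 0 → [-2, -1]
midpoint -1.5: g = -1.375 < 0 → [-1.5, -1]
midpoint -1.25: g = 2.578125 > 0 → [-1.5, -1.25]
midpoint -1.375: g = 0.8105 > 0 → [-1.5, -1.375]

-1.375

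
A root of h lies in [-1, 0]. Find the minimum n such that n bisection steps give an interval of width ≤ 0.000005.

18

Width after n steps is 1/2^n. Need 2^n ≥ 1/0.000005 = 200000.
2^17 = 131072 < 200000 ≤ 2^18 = 262144, so n = 18.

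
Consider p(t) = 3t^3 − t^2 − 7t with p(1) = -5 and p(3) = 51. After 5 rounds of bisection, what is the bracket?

m = 2, p(m) = 6 (+); new bracket [1, 2]
m = 1.5, p(m) = -2.625 (−); new bracket [1.5, 2]
m = 1.75, p(m) = 0.765625 (+); new bracket [1.5, 1.75]
m = 1.625, p(m) = -1.1426 (−); new bracket [1.625, 1.75]
m = 1.6875, p(m) = -0.2439 (−); new bracket [1.6875, 1.75]

[1.6875, 1.75]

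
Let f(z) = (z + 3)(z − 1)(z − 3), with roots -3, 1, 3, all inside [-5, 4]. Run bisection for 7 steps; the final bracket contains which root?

-3

z = -0.5 gives f = 13.125, positive; keep [-5, -0.5]
z = -2.75 gives f = 5.390625, positive; keep [-5, -2.75]
z = -3.875 gives f = -29.326172, negative; keep [-3.875, -2.75]
z = -3.3125 gives f = -8.5071, negative; keep [-3.3125, -2.75]
z = -3.03125 gives f = -0.7598, negative; keep [-3.03125, -2.75]
z = -2.890625 gives f = 2.5067, positive; keep [-3.03125, -2.890625]
z = -2.9609375 gives f = 0.9223, positive; keep [-3.03125, -2.9609375]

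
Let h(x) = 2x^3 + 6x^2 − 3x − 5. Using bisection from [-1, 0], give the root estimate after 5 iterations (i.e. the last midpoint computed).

x = -0.5 gives h = -2.25, negative; keep [-1, -0.5]
x = -0.75 gives h = -0.21875, negative; keep [-1, -0.75]
x = -0.875 gives h = 0.878906, positive; keep [-0.875, -0.75]
x = -0.8125 gives h = 0.3257, positive; keep [-0.8125, -0.75]
x = -0.78125 gives h = 0.0522, positive; keep [-0.78125, -0.75]

-0.78125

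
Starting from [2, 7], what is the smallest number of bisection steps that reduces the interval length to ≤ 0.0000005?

24

Width after n steps is 5/2^n. Need 2^n ≥ 5/0.0000005 = 10000000.
2^23 = 8388608 < 10000000 ≤ 2^24 = 16777216, so n = 24.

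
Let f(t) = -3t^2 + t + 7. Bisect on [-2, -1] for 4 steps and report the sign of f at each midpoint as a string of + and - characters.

midpoint -1.5: f = -1.25 < 0 → [-1.5, -1]
midpoint -1.25: f = 1.0625 > 0 → [-1.5, -1.25]
midpoint -1.375: f = -0.046875 < 0 → [-1.375, -1.25]
midpoint -1.3125: f = 0.5195 > 0 → [-1.375, -1.3125]

-+-+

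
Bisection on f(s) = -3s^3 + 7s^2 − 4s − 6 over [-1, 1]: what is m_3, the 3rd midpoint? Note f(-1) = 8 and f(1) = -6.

-0.75

m = 0, f(m) = -6 (−); new bracket [-1, 0]
m = -0.5, f(m) = -1.875 (−); new bracket [-1, -0.5]
m = -0.75, f(m) = 2.203125 (+); new bracket [-0.75, -0.5]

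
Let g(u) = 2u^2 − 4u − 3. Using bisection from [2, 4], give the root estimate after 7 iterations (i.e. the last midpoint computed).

g(3) = 3 > 0, so the root lies in [2, 3]
g(2.5) = -0.5 < 0, so the root lies in [2.5, 3]
g(2.75) = 1.125 > 0, so the root lies in [2.5, 2.75]
g(2.625) = 0.2812 > 0, so the root lies in [2.5, 2.625]
g(2.5625) = -0.1172 < 0, so the root lies in [2.5625, 2.625]
g(2.59375) = 0.0801 > 0, so the root lies in [2.5625, 2.59375]
g(2.578125) = -0.019 < 0, so the root lies in [2.578125, 2.59375]

2.578125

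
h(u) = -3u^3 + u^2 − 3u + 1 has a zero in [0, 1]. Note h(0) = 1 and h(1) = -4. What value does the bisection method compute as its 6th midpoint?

0.328125

h(0.5) = -0.625 < 0, so the root lies in [0, 0.5]
h(0.25) = 0.265625 > 0, so the root lies in [0.25, 0.5]
h(0.375) = -0.142578 < 0, so the root lies in [0.25, 0.375]
h(0.3125) = 0.0686 > 0, so the root lies in [0.3125, 0.375]
h(0.34375) = -0.0349 < 0, so the root lies in [0.3125, 0.34375]
h(0.328125) = 0.0173 > 0, so the root lies in [0.328125, 0.34375]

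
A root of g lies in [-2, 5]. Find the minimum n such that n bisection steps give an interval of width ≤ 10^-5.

Width after n steps is 7/2^n. Need 2^n ≥ 7/10^-5 = 700000.
2^19 = 524288 < 700000 ≤ 2^20 = 1048576, so n = 20.

20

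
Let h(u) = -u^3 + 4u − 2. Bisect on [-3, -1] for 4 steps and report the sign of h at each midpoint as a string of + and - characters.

m = -2, h(m) = -2 (−); new bracket [-3, -2]
m = -2.5, h(m) = 3.625 (+); new bracket [-2.5, -2]
m = -2.25, h(m) = 0.390625 (+); new bracket [-2.25, -2]
m = -2.125, h(m) = -0.9043 (−); new bracket [-2.25, -2.125]

-++-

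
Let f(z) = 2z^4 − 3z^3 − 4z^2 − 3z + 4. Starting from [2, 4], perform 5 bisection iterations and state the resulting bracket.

m = 3, f(m) = 40 (+); new bracket [2, 3]
m = 2.5, f(m) = 2.75 (+); new bracket [2, 2.5]
m = 2.25, f(m) = -5.914062 (−); new bracket [2.25, 2.5]
m = 2.375, f(m) = -2.2437 (−); new bracket [2.375, 2.5]
m = 2.4375, f(m) = 0.076 (+); new bracket [2.375, 2.4375]

[2.375, 2.4375]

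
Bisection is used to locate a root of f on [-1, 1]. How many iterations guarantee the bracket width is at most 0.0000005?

Width after n steps is 2/2^n. Need 2^n ≥ 2/0.0000005 = 4000000.
2^21 = 2097152 < 4000000 ≤ 2^22 = 4194304, so n = 22.

22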